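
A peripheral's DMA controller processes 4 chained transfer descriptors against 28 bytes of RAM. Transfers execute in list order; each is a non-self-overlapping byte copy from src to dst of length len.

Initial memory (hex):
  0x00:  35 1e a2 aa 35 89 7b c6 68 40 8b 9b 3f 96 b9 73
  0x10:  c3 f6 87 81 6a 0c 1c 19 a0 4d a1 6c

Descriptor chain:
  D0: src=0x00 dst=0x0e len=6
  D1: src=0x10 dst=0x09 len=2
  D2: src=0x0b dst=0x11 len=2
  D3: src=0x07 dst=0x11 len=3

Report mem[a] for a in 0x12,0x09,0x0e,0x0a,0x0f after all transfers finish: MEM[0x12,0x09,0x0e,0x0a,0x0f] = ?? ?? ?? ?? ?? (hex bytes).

MEM[0x12,0x09,0x0e,0x0a,0x0f] = 68 a2 35 aa 1e

D0: mem[0x0e..0x13] <- [35 1e a2 aa 35 89]
D1: mem[0x09..0x0a] <- [a2 aa]
D2: mem[0x11..0x12] <- [9b 3f]
D3: mem[0x11..0x13] <- [c6 68 a2]
query mem[0x12]=0x68, mem[0x09]=0xa2, mem[0x0e]=0x35, mem[0x0a]=0xaa, mem[0x0f]=0x1e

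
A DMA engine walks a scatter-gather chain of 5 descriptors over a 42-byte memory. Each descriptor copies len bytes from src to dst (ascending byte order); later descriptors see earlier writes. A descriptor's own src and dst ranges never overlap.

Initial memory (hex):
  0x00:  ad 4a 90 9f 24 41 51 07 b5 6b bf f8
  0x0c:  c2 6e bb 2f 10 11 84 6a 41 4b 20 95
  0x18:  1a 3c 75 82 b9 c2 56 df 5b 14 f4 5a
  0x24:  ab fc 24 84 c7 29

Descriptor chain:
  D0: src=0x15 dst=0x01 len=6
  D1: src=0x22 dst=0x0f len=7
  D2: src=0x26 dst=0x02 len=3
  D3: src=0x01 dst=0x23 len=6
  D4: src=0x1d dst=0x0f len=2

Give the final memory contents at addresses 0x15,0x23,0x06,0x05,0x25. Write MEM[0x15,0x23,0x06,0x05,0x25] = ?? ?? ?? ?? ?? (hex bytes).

[0] 0x15->0x01 len=6 : 4b 20 95 1a 3c 75
[1] 0x22->0x0f len=7 : f4 5a ab fc 24 84 c7
[2] 0x26->0x02 len=3 : 24 84 c7
[3] 0x01->0x23 len=6 : 4b 24 84 c7 3c 75
[4] 0x1d->0x0f len=2 : c2 56
query mem[0x15]=0xc7, mem[0x23]=0x4b, mem[0x06]=0x75, mem[0x05]=0x3c, mem[0x25]=0x84

MEM[0x15,0x23,0x06,0x05,0x25] = c7 4b 75 3c 84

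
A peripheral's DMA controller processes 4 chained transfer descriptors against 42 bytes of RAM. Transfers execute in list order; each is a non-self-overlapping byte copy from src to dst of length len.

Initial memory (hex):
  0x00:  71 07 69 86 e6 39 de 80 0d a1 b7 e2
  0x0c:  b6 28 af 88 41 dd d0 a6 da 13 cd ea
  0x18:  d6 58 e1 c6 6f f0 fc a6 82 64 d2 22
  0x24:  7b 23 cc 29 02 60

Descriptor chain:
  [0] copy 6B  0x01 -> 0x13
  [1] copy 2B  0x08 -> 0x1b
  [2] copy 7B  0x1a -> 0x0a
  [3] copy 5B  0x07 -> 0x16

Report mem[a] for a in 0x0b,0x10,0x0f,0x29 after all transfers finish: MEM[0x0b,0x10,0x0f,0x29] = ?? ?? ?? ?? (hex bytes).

#0 dst[0x13+6] := {0x07,0x69,0x86,0xe6,0x39,0xde}
#1 dst[0x1b+2] := {0x0d,0xa1}
#2 dst[0x0a+7] := {0xe1,0x0d,0xa1,0xf0,0xfc,0xa6,0x82}
#3 dst[0x16+5] := {0x80,0x0d,0xa1,0xe1,0x0d}
query mem[0x0b]=0x0d, mem[0x10]=0x82, mem[0x0f]=0xa6, mem[0x29]=0x60

MEM[0x0b,0x10,0x0f,0x29] = 0d 82 a6 60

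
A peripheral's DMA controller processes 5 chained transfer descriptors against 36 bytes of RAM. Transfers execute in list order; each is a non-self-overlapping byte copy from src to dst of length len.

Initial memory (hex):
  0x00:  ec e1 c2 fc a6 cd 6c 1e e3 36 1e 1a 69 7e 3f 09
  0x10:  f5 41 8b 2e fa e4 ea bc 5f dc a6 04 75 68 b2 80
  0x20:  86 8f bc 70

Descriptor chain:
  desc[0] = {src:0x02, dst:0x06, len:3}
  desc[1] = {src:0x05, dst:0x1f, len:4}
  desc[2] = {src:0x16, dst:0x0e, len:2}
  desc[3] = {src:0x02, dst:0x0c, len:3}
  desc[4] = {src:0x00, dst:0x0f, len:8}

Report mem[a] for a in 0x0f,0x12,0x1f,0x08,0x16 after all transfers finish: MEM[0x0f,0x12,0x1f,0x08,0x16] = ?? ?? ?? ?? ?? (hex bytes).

[0] 0x02->0x06 len=3 : c2 fc a6
[1] 0x05->0x1f len=4 : cd c2 fc a6
[2] 0x16->0x0e len=2 : ea bc
[3] 0x02->0x0c len=3 : c2 fc a6
[4] 0x00->0x0f len=8 : ec e1 c2 fc a6 cd c2 fc
query mem[0x0f]=0xec, mem[0x12]=0xfc, mem[0x1f]=0xcd, mem[0x08]=0xa6, mem[0x16]=0xfc

MEM[0x0f,0x12,0x1f,0x08,0x16] = ec fc cd a6 fc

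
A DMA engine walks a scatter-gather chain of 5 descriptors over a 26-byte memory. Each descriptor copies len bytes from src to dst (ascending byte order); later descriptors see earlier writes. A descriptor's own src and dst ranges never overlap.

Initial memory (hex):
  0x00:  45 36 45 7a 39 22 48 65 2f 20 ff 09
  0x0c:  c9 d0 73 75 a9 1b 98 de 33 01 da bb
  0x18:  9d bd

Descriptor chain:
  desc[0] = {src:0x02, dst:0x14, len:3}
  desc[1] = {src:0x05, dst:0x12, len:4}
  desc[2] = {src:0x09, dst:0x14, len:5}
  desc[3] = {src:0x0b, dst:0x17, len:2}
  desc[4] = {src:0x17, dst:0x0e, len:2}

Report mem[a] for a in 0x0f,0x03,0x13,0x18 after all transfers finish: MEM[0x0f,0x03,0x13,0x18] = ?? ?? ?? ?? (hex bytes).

D0: mem[0x14..0x16] <- [45 7a 39]
D1: mem[0x12..0x15] <- [22 48 65 2f]
D2: mem[0x14..0x18] <- [20 ff 09 c9 d0]
D3: mem[0x17..0x18] <- [09 c9]
D4: mem[0x0e..0x0f] <- [09 c9]
query mem[0x0f]=0xc9, mem[0x03]=0x7a, mem[0x13]=0x48, mem[0x18]=0xc9

MEM[0x0f,0x03,0x13,0x18] = c9 7a 48 c9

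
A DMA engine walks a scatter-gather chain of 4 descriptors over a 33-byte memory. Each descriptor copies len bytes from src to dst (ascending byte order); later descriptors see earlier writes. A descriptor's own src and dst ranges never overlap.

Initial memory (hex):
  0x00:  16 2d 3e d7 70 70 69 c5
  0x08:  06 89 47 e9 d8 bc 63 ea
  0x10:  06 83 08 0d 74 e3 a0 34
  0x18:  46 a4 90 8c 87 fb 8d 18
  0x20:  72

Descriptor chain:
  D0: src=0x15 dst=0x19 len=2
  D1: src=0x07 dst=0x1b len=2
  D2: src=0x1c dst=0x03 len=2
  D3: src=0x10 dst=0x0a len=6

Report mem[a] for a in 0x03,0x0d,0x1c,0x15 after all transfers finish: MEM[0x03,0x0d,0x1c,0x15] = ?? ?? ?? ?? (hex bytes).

  after D0: wrote 2B at 0x19 = e3a0
  after D1: wrote 2B at 0x1b = c506
  after D2: wrote 2B at 0x03 = 06fb
  after D3: wrote 6B at 0x0a = 0683080d74e3
query mem[0x03]=0x06, mem[0x0d]=0x0d, mem[0x1c]=0x06, mem[0x15]=0xe3

MEM[0x03,0x0d,0x1c,0x15] = 06 0d 06 e3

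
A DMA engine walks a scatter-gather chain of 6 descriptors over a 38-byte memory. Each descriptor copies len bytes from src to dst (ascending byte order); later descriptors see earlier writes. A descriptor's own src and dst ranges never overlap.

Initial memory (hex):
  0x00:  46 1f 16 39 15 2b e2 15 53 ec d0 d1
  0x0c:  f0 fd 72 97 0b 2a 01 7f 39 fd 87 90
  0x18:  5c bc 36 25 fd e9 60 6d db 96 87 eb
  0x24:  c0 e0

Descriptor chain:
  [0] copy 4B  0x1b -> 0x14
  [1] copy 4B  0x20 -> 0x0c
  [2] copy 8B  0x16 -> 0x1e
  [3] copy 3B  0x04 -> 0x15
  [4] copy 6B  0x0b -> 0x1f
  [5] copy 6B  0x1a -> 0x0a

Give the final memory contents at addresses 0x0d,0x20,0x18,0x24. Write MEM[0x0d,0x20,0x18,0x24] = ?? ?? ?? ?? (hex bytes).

[0] 0x1b->0x14 len=4 : 25 fd e9 60
[1] 0x20->0x0c len=4 : db 96 87 eb
[2] 0x16->0x1e len=8 : e9 60 5c bc 36 25 fd e9
[3] 0x04->0x15 len=3 : 15 2b e2
[4] 0x0b->0x1f len=6 : d1 db 96 87 eb 0b
[5] 0x1a->0x0a len=6 : 36 25 fd e9 e9 d1
query mem[0x0d]=0xe9, mem[0x20]=0xdb, mem[0x18]=0x5c, mem[0x24]=0x0b

MEM[0x0d,0x20,0x18,0x24] = e9 db 5c 0b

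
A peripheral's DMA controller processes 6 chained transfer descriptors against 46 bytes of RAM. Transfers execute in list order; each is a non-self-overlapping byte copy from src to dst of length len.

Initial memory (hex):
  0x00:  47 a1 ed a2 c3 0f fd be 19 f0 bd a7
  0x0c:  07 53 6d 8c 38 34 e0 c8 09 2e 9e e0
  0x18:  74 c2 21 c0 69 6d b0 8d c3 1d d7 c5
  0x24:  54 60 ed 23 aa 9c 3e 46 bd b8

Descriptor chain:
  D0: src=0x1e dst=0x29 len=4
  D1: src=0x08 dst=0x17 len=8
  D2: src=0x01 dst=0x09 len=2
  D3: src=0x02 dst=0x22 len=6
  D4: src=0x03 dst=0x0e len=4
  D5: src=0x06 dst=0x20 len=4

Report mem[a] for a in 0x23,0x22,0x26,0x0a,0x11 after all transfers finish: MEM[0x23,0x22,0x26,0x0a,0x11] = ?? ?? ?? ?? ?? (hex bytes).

MEM[0x23,0x22,0x26,0x0a,0x11] = a1 19 fd ed fd

[0] 0x1e->0x29 len=4 : b0 8d c3 1d
[1] 0x08->0x17 len=8 : 19 f0 bd a7 07 53 6d 8c
[2] 0x01->0x09 len=2 : a1 ed
[3] 0x02->0x22 len=6 : ed a2 c3 0f fd be
[4] 0x03->0x0e len=4 : a2 c3 0f fd
[5] 0x06->0x20 len=4 : fd be 19 a1
query mem[0x23]=0xa1, mem[0x22]=0x19, mem[0x26]=0xfd, mem[0x0a]=0xed, mem[0x11]=0xfd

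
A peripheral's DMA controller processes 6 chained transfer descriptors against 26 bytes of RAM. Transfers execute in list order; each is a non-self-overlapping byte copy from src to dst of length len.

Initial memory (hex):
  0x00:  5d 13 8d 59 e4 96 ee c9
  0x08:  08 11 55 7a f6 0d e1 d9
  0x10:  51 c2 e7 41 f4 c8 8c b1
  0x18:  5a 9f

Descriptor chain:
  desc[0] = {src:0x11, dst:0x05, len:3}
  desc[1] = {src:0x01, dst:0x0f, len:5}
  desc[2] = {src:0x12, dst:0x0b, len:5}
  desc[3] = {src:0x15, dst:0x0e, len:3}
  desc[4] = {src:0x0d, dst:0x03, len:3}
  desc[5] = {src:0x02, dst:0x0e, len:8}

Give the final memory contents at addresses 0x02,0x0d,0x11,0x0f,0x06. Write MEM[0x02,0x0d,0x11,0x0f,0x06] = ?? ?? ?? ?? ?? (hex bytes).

[0] 0x11->0x05 len=3 : c2 e7 41
[1] 0x01->0x0f len=5 : 13 8d 59 e4 c2
[2] 0x12->0x0b len=5 : e4 c2 f4 c8 8c
[3] 0x15->0x0e len=3 : c8 8c b1
[4] 0x0d->0x03 len=3 : f4 c8 8c
[5] 0x02->0x0e len=8 : 8d f4 c8 8c e7 41 08 11
query mem[0x02]=0x8d, mem[0x0d]=0xf4, mem[0x11]=0x8c, mem[0x0f]=0xf4, mem[0x06]=0xe7

MEM[0x02,0x0d,0x11,0x0f,0x06] = 8d f4 8c f4 e7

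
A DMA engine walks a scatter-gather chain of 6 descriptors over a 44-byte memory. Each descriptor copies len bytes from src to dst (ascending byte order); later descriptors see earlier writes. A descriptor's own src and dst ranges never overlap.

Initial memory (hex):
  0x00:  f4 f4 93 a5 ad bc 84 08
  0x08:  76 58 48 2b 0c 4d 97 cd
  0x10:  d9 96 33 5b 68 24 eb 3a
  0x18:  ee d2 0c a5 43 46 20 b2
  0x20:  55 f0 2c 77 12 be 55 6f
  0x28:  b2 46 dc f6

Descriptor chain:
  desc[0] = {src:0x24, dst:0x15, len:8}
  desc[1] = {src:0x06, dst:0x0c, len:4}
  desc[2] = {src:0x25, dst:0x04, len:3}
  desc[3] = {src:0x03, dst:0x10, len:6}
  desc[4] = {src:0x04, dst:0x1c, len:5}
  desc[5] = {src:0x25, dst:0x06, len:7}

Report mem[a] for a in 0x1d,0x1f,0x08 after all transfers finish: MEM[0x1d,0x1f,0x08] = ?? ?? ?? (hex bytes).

MEM[0x1d,0x1f,0x08] = 55 08 6f

  after D0: wrote 8B at 0x15 = 12be556fb246dcf6
  after D1: wrote 4B at 0x0c = 84087658
  after D2: wrote 3B at 0x04 = be556f
  after D3: wrote 6B at 0x10 = a5be556f0876
  after D4: wrote 5B at 0x1c = be556f0876
  after D5: wrote 7B at 0x06 = be556fb246dcf6
query mem[0x1d]=0x55, mem[0x1f]=0x08, mem[0x08]=0x6f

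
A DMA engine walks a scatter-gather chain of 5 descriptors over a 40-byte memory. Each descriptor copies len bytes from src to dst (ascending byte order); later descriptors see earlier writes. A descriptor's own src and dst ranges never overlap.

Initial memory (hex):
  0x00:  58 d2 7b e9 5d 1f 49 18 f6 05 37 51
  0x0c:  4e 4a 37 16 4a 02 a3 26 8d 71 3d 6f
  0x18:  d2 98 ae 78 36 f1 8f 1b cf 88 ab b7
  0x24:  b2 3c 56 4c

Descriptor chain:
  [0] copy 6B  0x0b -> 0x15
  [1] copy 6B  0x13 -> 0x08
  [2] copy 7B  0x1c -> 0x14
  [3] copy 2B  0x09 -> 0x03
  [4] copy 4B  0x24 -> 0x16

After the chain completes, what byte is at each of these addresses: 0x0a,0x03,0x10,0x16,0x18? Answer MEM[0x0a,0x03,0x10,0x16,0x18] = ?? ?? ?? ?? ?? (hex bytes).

MEM[0x0a,0x03,0x10,0x16,0x18] = 51 8d 4a b2 56

[0] 0x0b->0x15 len=6 : 51 4e 4a 37 16 4a
[1] 0x13->0x08 len=6 : 26 8d 51 4e 4a 37
[2] 0x1c->0x14 len=7 : 36 f1 8f 1b cf 88 ab
[3] 0x09->0x03 len=2 : 8d 51
[4] 0x24->0x16 len=4 : b2 3c 56 4c
query mem[0x0a]=0x51, mem[0x03]=0x8d, mem[0x10]=0x4a, mem[0x16]=0xb2, mem[0x18]=0x56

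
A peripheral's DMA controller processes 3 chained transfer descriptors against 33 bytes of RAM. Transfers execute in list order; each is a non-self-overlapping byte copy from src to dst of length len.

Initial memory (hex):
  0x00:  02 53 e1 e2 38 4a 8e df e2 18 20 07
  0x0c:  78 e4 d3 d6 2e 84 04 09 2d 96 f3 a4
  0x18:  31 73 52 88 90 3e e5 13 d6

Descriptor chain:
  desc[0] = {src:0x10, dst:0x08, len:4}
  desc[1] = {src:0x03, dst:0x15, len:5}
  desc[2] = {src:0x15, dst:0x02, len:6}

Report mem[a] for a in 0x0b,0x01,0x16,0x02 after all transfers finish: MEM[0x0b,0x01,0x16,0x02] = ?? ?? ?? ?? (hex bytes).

MEM[0x0b,0x01,0x16,0x02] = 09 53 38 e2

  after D0: wrote 4B at 0x08 = 2e840409
  after D1: wrote 5B at 0x15 = e2384a8edf
  after D2: wrote 6B at 0x02 = e2384a8edf52
query mem[0x0b]=0x09, mem[0x01]=0x53, mem[0x16]=0x38, mem[0x02]=0xe2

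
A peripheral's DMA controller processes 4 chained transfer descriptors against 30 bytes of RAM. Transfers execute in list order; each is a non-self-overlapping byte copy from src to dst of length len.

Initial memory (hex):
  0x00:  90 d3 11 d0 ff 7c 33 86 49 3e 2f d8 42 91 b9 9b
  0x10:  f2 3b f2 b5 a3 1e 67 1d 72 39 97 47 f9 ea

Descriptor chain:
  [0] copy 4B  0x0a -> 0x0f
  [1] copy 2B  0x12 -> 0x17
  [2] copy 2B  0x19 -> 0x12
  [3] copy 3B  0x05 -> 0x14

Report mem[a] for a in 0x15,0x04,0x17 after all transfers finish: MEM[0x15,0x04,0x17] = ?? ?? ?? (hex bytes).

MEM[0x15,0x04,0x17] = 33 ff 91

[0] 0x0a->0x0f len=4 : 2f d8 42 91
[1] 0x12->0x17 len=2 : 91 b5
[2] 0x19->0x12 len=2 : 39 97
[3] 0x05->0x14 len=3 : 7c 33 86
query mem[0x15]=0x33, mem[0x04]=0xff, mem[0x17]=0x91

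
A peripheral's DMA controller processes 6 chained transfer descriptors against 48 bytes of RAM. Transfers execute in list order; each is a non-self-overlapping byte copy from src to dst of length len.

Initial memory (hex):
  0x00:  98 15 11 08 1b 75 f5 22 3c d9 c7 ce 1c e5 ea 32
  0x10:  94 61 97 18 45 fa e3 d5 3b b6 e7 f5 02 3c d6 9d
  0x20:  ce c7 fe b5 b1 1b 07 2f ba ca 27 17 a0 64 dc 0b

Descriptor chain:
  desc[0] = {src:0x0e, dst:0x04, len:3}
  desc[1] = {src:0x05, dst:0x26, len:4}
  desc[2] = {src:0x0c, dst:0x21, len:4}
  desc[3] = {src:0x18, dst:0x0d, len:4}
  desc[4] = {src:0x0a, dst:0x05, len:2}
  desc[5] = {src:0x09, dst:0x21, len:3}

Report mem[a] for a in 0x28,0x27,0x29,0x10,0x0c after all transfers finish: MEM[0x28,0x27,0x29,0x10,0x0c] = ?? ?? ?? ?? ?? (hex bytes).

MEM[0x28,0x27,0x29,0x10,0x0c] = 22 94 3c f5 1c

#0 dst[0x04+3] := {0xea,0x32,0x94}
#1 dst[0x26+4] := {0x32,0x94,0x22,0x3c}
#2 dst[0x21+4] := {0x1c,0xe5,0xea,0x32}
#3 dst[0x0d+4] := {0x3b,0xb6,0xe7,0xf5}
#4 dst[0x05+2] := {0xc7,0xce}
#5 dst[0x21+3] := {0xd9,0xc7,0xce}
query mem[0x28]=0x22, mem[0x27]=0x94, mem[0x29]=0x3c, mem[0x10]=0xf5, mem[0x0c]=0x1c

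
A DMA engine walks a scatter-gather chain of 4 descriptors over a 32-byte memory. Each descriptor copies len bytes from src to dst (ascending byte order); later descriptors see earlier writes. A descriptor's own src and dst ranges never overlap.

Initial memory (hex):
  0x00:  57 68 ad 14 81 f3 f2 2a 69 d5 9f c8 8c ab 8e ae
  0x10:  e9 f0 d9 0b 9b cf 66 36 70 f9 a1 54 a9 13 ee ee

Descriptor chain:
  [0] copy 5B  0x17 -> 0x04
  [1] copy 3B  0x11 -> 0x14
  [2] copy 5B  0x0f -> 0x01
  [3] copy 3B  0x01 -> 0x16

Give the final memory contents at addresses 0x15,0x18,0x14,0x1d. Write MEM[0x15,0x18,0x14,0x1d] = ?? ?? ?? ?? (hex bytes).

MEM[0x15,0x18,0x14,0x1d] = d9 f0 f0 13

D0: mem[0x04..0x08] <- [36 70 f9 a1 54]
D1: mem[0x14..0x16] <- [f0 d9 0b]
D2: mem[0x01..0x05] <- [ae e9 f0 d9 0b]
D3: mem[0x16..0x18] <- [ae e9 f0]
query mem[0x15]=0xd9, mem[0x18]=0xf0, mem[0x14]=0xf0, mem[0x1d]=0x13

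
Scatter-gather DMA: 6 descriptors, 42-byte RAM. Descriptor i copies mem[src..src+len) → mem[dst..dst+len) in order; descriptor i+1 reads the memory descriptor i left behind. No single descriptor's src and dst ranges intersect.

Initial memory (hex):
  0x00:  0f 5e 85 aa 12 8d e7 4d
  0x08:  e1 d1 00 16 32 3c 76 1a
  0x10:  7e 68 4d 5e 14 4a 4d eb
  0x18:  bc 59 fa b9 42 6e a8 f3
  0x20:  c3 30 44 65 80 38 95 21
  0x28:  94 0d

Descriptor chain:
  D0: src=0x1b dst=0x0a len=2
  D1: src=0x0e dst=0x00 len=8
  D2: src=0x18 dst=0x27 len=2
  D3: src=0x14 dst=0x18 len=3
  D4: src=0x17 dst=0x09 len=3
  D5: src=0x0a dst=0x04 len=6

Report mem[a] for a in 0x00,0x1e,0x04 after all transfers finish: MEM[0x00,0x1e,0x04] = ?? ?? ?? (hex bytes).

MEM[0x00,0x1e,0x04] = 76 a8 14

[0] 0x1b->0x0a len=2 : b9 42
[1] 0x0e->0x00 len=8 : 76 1a 7e 68 4d 5e 14 4a
[2] 0x18->0x27 len=2 : bc 59
[3] 0x14->0x18 len=3 : 14 4a 4d
[4] 0x17->0x09 len=3 : eb 14 4a
[5] 0x0a->0x04 len=6 : 14 4a 32 3c 76 1a
query mem[0x00]=0x76, mem[0x1e]=0xa8, mem[0x04]=0x14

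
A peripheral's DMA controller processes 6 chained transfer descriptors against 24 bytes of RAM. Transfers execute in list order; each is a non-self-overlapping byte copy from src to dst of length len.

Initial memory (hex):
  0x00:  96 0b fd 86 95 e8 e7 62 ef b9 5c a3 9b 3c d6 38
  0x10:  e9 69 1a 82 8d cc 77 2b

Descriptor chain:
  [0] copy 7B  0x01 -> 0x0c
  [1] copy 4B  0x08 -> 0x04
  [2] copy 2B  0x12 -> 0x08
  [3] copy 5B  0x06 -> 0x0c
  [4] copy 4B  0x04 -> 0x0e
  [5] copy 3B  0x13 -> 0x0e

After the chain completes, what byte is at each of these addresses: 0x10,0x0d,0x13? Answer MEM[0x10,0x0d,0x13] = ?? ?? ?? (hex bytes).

MEM[0x10,0x0d,0x13] = cc a3 82

[0] 0x01->0x0c len=7 : 0b fd 86 95 e8 e7 62
[1] 0x08->0x04 len=4 : ef b9 5c a3
[2] 0x12->0x08 len=2 : 62 82
[3] 0x06->0x0c len=5 : 5c a3 62 82 5c
[4] 0x04->0x0e len=4 : ef b9 5c a3
[5] 0x13->0x0e len=3 : 82 8d cc
query mem[0x10]=0xcc, mem[0x0d]=0xa3, mem[0x13]=0x82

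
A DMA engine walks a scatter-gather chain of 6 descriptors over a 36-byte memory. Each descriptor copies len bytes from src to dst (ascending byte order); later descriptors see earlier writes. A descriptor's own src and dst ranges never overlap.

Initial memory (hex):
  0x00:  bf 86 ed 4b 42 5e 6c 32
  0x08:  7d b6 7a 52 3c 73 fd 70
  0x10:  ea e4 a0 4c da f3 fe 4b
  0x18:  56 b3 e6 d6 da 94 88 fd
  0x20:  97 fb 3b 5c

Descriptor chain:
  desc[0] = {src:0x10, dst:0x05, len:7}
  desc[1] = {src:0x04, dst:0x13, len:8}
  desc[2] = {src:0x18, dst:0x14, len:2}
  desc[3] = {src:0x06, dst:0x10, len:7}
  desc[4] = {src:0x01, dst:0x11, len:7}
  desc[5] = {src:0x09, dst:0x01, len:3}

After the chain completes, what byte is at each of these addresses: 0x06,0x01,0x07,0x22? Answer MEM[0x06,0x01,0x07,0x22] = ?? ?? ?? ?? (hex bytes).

MEM[0x06,0x01,0x07,0x22] = e4 da a0 3b

D0: mem[0x05..0x0b] <- [ea e4 a0 4c da f3 fe]
D1: mem[0x13..0x1a] <- [42 ea e4 a0 4c da f3 fe]
D2: mem[0x14..0x15] <- [da f3]
D3: mem[0x10..0x16] <- [e4 a0 4c da f3 fe 3c]
D4: mem[0x11..0x17] <- [86 ed 4b 42 ea e4 a0]
D5: mem[0x01..0x03] <- [da f3 fe]
query mem[0x06]=0xe4, mem[0x01]=0xda, mem[0x07]=0xa0, mem[0x22]=0x3b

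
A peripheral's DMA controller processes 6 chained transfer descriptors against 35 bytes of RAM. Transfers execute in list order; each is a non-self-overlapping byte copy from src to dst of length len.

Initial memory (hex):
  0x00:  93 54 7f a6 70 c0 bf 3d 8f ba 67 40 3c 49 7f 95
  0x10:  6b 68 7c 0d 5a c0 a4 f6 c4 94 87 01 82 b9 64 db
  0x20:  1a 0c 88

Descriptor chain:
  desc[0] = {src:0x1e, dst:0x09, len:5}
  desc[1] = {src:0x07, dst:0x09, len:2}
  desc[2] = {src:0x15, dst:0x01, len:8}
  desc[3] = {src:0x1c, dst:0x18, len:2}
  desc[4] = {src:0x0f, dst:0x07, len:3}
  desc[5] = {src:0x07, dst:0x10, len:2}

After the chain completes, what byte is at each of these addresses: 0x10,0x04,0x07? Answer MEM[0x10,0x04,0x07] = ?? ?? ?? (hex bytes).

MEM[0x10,0x04,0x07] = 95 c4 95

  after D0: wrote 5B at 0x09 = 64db1a0c88
  after D1: wrote 2B at 0x09 = 3d8f
  after D2: wrote 8B at 0x01 = c0a4f6c494870182
  after D3: wrote 2B at 0x18 = 82b9
  after D4: wrote 3B at 0x07 = 956b68
  after D5: wrote 2B at 0x10 = 956b
query mem[0x10]=0x95, mem[0x04]=0xc4, mem[0x07]=0x95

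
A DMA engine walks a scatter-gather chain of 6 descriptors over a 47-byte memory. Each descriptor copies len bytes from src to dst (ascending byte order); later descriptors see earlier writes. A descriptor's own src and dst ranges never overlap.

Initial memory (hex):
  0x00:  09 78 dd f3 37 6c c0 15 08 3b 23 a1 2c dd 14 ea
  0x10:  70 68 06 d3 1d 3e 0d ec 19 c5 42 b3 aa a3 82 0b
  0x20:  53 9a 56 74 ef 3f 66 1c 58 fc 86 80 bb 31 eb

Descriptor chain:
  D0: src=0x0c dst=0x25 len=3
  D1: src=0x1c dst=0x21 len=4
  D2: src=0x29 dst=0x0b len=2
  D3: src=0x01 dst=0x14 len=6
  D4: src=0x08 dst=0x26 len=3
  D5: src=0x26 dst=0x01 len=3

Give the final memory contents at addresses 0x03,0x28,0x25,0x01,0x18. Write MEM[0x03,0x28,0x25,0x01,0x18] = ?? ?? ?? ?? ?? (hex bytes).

  after D0: wrote 3B at 0x25 = 2cdd14
  after D1: wrote 4B at 0x21 = aaa3820b
  after D2: wrote 2B at 0x0b = fc86
  after D3: wrote 6B at 0x14 = 78ddf3376cc0
  after D4: wrote 3B at 0x26 = 083b23
  after D5: wrote 3B at 0x01 = 083b23
query mem[0x03]=0x23, mem[0x28]=0x23, mem[0x25]=0x2c, mem[0x01]=0x08, mem[0x18]=0x6c

MEM[0x03,0x28,0x25,0x01,0x18] = 23 23 2c 08 6c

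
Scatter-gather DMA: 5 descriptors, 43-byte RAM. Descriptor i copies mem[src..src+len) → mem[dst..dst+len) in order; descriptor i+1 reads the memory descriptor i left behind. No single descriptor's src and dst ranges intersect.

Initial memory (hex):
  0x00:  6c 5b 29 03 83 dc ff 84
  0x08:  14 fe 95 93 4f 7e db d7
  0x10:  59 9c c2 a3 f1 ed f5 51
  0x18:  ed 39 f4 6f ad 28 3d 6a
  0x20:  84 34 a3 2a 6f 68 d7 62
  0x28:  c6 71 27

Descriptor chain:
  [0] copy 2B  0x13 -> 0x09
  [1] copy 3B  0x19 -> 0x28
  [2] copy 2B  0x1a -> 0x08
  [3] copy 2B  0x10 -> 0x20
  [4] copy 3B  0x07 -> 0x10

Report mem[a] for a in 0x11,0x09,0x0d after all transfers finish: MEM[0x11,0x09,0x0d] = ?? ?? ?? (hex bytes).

MEM[0x11,0x09,0x0d] = f4 6f 7e

  after D0: wrote 2B at 0x09 = a3f1
  after D1: wrote 3B at 0x28 = 39f46f
  after D2: wrote 2B at 0x08 = f46f
  after D3: wrote 2B at 0x20 = 599c
  after D4: wrote 3B at 0x10 = 84f46f
query mem[0x11]=0xf4, mem[0x09]=0x6f, mem[0x0d]=0x7e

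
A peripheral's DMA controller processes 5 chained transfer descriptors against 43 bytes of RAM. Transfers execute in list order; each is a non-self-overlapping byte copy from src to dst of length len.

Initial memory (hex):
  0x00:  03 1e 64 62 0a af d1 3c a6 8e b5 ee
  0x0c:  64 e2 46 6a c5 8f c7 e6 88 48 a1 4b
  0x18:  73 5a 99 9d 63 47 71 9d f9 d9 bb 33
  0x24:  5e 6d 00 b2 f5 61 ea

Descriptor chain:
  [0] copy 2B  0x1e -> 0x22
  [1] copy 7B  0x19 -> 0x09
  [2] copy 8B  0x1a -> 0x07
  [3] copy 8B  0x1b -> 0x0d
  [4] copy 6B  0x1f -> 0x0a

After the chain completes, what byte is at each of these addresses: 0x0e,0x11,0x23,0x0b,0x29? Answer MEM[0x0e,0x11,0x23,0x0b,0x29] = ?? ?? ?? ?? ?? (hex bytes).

MEM[0x0e,0x11,0x23,0x0b,0x29] = 9d 9d 9d f9 61

D0: mem[0x22..0x23] <- [71 9d]
D1: mem[0x09..0x0f] <- [5a 99 9d 63 47 71 9d]
D2: mem[0x07..0x0e] <- [99 9d 63 47 71 9d f9 d9]
D3: mem[0x0d..0x14] <- [9d 63 47 71 9d f9 d9 71]
D4: mem[0x0a..0x0f] <- [9d f9 d9 71 9d 5e]
query mem[0x0e]=0x9d, mem[0x11]=0x9d, mem[0x23]=0x9d, mem[0x0b]=0xf9, mem[0x29]=0x61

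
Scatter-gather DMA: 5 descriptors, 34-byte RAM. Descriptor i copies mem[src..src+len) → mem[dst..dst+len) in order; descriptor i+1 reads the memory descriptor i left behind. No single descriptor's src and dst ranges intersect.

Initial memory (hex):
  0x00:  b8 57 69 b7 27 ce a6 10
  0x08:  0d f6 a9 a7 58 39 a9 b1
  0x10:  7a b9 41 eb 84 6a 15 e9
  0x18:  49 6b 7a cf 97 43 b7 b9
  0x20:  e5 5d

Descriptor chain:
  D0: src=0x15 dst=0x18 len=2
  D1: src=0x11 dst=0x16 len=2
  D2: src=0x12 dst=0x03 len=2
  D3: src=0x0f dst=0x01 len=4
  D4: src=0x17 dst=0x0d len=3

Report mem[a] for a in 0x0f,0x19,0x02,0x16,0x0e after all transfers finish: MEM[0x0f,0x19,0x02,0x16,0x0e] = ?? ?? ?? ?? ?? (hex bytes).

  after D0: wrote 2B at 0x18 = 6a15
  after D1: wrote 2B at 0x16 = b941
  after D2: wrote 2B at 0x03 = 41eb
  after D3: wrote 4B at 0x01 = b17ab941
  after D4: wrote 3B at 0x0d = 416a15
query mem[0x0f]=0x15, mem[0x19]=0x15, mem[0x02]=0x7a, mem[0x16]=0xb9, mem[0x0e]=0x6a

MEM[0x0f,0x19,0x02,0x16,0x0e] = 15 15 7a b9 6a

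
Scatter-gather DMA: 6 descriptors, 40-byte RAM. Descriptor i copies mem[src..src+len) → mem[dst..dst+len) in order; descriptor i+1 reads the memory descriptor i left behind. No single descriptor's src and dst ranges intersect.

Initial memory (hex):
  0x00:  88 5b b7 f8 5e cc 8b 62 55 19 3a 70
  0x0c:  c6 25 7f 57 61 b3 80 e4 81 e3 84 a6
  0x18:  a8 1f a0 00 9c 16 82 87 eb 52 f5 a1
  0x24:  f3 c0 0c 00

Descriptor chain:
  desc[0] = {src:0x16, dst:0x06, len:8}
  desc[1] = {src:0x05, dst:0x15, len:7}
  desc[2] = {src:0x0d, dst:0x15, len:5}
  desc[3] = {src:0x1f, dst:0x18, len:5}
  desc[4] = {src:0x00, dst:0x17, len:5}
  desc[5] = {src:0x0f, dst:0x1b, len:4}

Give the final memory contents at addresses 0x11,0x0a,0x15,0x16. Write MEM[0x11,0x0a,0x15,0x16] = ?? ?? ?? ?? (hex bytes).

MEM[0x11,0x0a,0x15,0x16] = b3 a0 16 7f

D0: mem[0x06..0x0d] <- [84 a6 a8 1f a0 00 9c 16]
D1: mem[0x15..0x1b] <- [cc 84 a6 a8 1f a0 00]
D2: mem[0x15..0x19] <- [16 7f 57 61 b3]
D3: mem[0x18..0x1c] <- [87 eb 52 f5 a1]
D4: mem[0x17..0x1b] <- [88 5b b7 f8 5e]
D5: mem[0x1b..0x1e] <- [57 61 b3 80]
query mem[0x11]=0xb3, mem[0x0a]=0xa0, mem[0x15]=0x16, mem[0x16]=0x7f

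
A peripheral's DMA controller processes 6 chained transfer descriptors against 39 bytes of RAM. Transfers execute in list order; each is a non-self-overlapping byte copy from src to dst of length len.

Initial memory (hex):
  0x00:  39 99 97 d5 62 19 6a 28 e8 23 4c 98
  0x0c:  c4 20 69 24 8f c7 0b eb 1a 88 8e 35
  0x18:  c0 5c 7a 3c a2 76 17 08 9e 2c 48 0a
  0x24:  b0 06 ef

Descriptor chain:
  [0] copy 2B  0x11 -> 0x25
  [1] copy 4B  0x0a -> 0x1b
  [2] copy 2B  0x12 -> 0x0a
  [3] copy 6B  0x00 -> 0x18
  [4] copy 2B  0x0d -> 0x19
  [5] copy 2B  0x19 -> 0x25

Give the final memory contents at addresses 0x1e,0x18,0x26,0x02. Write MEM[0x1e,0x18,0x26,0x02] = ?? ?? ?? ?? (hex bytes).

MEM[0x1e,0x18,0x26,0x02] = 20 39 69 97

[0] 0x11->0x25 len=2 : c7 0b
[1] 0x0a->0x1b len=4 : 4c 98 c4 20
[2] 0x12->0x0a len=2 : 0b eb
[3] 0x00->0x18 len=6 : 39 99 97 d5 62 19
[4] 0x0d->0x19 len=2 : 20 69
[5] 0x19->0x25 len=2 : 20 69
query mem[0x1e]=0x20, mem[0x18]=0x39, mem[0x26]=0x69, mem[0x02]=0x97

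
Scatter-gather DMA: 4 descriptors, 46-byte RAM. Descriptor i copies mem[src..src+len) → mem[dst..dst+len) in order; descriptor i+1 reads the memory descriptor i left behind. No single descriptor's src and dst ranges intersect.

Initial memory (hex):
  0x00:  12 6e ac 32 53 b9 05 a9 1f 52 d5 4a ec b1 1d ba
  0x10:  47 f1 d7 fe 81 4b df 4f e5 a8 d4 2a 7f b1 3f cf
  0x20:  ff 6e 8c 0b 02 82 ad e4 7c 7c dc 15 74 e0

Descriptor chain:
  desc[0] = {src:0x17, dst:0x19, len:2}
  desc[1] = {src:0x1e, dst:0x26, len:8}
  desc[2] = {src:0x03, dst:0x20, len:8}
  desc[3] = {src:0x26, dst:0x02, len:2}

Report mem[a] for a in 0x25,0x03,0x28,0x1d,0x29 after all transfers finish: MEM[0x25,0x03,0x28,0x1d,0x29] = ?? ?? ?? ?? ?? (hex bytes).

MEM[0x25,0x03,0x28,0x1d,0x29] = 1f d5 ff b1 6e

  after D0: wrote 2B at 0x19 = 4fe5
  after D1: wrote 8B at 0x26 = 3fcfff6e8c0b0282
  after D2: wrote 8B at 0x20 = 3253b905a91f52d5
  after D3: wrote 2B at 0x02 = 52d5
query mem[0x25]=0x1f, mem[0x03]=0xd5, mem[0x28]=0xff, mem[0x1d]=0xb1, mem[0x29]=0x6e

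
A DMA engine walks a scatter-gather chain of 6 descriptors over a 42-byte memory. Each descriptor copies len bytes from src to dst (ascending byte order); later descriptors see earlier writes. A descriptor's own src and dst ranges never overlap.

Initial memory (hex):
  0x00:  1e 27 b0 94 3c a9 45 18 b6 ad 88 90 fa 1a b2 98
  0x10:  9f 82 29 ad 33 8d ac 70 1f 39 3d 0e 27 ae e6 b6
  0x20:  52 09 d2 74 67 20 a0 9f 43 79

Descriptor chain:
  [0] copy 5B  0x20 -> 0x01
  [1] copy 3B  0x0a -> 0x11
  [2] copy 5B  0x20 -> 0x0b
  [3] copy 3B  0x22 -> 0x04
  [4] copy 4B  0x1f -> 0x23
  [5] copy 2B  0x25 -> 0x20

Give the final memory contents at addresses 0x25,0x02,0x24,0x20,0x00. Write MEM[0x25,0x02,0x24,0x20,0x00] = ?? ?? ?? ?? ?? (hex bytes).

[0] 0x20->0x01 len=5 : 52 09 d2 74 67
[1] 0x0a->0x11 len=3 : 88 90 fa
[2] 0x20->0x0b len=5 : 52 09 d2 74 67
[3] 0x22->0x04 len=3 : d2 74 67
[4] 0x1f->0x23 len=4 : b6 52 09 d2
[5] 0x25->0x20 len=2 : 09 d2
query mem[0x25]=0x09, mem[0x02]=0x09, mem[0x24]=0x52, mem[0x20]=0x09, mem[0x00]=0x1e

MEM[0x25,0x02,0x24,0x20,0x00] = 09 09 52 09 1e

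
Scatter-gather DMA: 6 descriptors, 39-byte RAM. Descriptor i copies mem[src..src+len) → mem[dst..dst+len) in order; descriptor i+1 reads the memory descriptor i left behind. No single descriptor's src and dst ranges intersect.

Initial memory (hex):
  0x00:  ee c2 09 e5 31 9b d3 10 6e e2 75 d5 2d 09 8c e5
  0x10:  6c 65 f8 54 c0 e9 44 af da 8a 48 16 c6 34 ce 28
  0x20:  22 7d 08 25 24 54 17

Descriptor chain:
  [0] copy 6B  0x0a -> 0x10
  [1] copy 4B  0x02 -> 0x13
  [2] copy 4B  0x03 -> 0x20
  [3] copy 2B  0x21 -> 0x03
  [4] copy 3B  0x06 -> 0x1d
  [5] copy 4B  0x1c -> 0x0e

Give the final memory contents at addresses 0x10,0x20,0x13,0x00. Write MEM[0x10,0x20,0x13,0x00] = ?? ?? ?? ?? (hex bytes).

D0: mem[0x10..0x15] <- [75 d5 2d 09 8c e5]
D1: mem[0x13..0x16] <- [09 e5 31 9b]
D2: mem[0x20..0x23] <- [e5 31 9b d3]
D3: mem[0x03..0x04] <- [31 9b]
D4: mem[0x1d..0x1f] <- [d3 10 6e]
D5: mem[0x0e..0x11] <- [c6 d3 10 6e]
query mem[0x10]=0x10, mem[0x20]=0xe5, mem[0x13]=0x09, mem[0x00]=0xee

MEM[0x10,0x20,0x13,0x00] = 10 e5 09 ee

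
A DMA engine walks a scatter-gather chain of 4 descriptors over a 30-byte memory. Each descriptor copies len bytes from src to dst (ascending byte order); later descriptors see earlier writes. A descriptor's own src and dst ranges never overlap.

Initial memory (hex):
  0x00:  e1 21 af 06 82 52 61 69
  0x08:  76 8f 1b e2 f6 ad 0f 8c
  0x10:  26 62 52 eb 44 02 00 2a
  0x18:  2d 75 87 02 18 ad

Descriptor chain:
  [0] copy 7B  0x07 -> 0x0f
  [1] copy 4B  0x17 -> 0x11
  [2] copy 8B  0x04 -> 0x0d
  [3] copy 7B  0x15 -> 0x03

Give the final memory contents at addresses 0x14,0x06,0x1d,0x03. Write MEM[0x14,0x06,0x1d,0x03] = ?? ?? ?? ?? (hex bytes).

  after D0: wrote 7B at 0x0f = 69768f1be2f6ad
  after D1: wrote 4B at 0x11 = 2a2d7587
  after D2: wrote 8B at 0x0d = 82526169768f1be2
  after D3: wrote 7B at 0x03 = ad002a2d758702
query mem[0x14]=0xe2, mem[0x06]=0x2d, mem[0x1d]=0xad, mem[0x03]=0xad

MEM[0x14,0x06,0x1d,0x03] = e2 2d ad ad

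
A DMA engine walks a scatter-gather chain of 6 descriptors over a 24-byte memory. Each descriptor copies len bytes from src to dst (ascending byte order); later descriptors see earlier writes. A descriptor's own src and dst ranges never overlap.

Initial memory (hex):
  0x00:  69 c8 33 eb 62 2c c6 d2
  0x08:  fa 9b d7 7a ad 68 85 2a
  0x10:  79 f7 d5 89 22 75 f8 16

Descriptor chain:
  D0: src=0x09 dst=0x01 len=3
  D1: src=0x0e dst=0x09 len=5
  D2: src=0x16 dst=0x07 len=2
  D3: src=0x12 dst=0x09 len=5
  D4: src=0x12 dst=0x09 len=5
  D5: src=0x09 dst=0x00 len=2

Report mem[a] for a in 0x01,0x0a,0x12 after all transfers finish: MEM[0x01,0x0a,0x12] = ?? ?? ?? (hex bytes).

[0] 0x09->0x01 len=3 : 9b d7 7a
[1] 0x0e->0x09 len=5 : 85 2a 79 f7 d5
[2] 0x16->0x07 len=2 : f8 16
[3] 0x12->0x09 len=5 : d5 89 22 75 f8
[4] 0x12->0x09 len=5 : d5 89 22 75 f8
[5] 0x09->0x00 len=2 : d5 89
query mem[0x01]=0x89, mem[0x0a]=0x89, mem[0x12]=0xd5

MEM[0x01,0x0a,0x12] = 89 89 d5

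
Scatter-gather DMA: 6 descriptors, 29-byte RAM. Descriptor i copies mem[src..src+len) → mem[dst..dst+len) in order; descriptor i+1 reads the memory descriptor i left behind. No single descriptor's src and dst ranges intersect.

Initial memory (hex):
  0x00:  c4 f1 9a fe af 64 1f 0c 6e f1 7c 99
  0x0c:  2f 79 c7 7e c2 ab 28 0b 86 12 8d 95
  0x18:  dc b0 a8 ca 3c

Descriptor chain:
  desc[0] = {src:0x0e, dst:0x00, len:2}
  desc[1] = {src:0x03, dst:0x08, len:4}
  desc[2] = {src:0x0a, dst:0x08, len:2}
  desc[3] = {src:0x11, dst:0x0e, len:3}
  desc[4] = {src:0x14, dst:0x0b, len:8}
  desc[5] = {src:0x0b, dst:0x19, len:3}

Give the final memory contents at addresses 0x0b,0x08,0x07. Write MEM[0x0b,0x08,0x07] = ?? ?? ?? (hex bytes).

MEM[0x0b,0x08,0x07] = 86 64 0c

[0] 0x0e->0x00 len=2 : c7 7e
[1] 0x03->0x08 len=4 : fe af 64 1f
[2] 0x0a->0x08 len=2 : 64 1f
[3] 0x11->0x0e len=3 : ab 28 0b
[4] 0x14->0x0b len=8 : 86 12 8d 95 dc b0 a8 ca
[5] 0x0b->0x19 len=3 : 86 12 8d
query mem[0x0b]=0x86, mem[0x08]=0x64, mem[0x07]=0x0c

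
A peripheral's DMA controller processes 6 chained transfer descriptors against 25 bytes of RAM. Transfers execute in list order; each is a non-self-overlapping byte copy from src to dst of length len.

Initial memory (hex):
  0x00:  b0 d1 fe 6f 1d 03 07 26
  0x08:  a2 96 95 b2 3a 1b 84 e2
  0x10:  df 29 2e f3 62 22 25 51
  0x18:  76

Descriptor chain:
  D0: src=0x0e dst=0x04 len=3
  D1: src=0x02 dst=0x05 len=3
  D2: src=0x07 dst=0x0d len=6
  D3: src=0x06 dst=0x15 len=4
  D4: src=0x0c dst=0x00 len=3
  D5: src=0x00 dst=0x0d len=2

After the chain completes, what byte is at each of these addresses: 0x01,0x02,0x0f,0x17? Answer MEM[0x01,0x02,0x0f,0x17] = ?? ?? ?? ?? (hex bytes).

MEM[0x01,0x02,0x0f,0x17] = 84 a2 96 a2

  after D0: wrote 3B at 0x04 = 84e2df
  after D1: wrote 3B at 0x05 = fe6f84
  after D2: wrote 6B at 0x0d = 84a29695b23a
  after D3: wrote 4B at 0x15 = 6f84a296
  after D4: wrote 3B at 0x00 = 3a84a2
  after D5: wrote 2B at 0x0d = 3a84
query mem[0x01]=0x84, mem[0x02]=0xa2, mem[0x0f]=0x96, mem[0x17]=0xa2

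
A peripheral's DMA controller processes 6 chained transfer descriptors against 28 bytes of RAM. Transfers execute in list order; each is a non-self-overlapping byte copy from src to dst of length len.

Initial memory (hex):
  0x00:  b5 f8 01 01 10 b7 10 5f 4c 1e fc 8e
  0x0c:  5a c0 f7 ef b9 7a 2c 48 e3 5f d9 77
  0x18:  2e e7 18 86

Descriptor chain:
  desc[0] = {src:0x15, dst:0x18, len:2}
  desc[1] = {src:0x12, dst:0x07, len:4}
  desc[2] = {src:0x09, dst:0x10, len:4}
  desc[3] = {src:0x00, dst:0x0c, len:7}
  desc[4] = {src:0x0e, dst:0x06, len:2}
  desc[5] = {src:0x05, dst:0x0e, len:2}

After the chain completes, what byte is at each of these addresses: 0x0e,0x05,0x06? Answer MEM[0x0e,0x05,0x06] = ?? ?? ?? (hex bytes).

D0: mem[0x18..0x19] <- [5f d9]
D1: mem[0x07..0x0a] <- [2c 48 e3 5f]
D2: mem[0x10..0x13] <- [e3 5f 8e 5a]
D3: mem[0x0c..0x12] <- [b5 f8 01 01 10 b7 10]
D4: mem[0x06..0x07] <- [01 01]
D5: mem[0x0e..0x0f] <- [b7 01]
query mem[0x0e]=0xb7, mem[0x05]=0xb7, mem[0x06]=0x01

MEM[0x0e,0x05,0x06] = b7 b7 01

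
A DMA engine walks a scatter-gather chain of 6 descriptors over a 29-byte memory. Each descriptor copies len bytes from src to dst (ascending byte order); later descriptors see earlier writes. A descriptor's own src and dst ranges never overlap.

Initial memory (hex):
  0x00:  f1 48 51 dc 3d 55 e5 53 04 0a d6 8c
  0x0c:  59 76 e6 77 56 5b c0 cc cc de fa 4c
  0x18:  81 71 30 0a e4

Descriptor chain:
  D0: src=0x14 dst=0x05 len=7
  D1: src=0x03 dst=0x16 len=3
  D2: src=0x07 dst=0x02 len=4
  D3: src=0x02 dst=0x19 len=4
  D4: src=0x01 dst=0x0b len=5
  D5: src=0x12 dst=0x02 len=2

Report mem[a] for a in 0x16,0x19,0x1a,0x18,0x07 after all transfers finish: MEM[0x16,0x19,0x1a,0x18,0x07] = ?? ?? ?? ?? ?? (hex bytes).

  after D0: wrote 7B at 0x05 = ccdefa4c817130
  after D1: wrote 3B at 0x16 = dc3dcc
  after D2: wrote 4B at 0x02 = fa4c8171
  after D3: wrote 4B at 0x19 = fa4c8171
  after D4: wrote 5B at 0x0b = 48fa4c8171
  after D5: wrote 2B at 0x02 = c0cc
query mem[0x16]=0xdc, mem[0x19]=0xfa, mem[0x1a]=0x4c, mem[0x18]=0xcc, mem[0x07]=0xfa

MEM[0x16,0x19,0x1a,0x18,0x07] = dc fa 4c cc fa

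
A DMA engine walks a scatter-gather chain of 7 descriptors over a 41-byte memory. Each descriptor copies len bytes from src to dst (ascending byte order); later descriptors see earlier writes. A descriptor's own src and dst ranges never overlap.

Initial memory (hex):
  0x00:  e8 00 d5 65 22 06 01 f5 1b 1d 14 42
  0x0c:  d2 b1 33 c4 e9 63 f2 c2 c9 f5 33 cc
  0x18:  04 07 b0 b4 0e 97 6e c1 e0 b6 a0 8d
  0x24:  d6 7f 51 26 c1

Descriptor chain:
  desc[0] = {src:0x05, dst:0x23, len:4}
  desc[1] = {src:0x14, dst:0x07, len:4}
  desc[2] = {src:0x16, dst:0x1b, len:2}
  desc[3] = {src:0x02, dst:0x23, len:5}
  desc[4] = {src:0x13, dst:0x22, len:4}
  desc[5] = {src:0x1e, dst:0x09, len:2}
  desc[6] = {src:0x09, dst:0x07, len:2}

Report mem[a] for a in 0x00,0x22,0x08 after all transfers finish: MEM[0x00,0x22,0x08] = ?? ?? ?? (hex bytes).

  after D0: wrote 4B at 0x23 = 0601f51b
  after D1: wrote 4B at 0x07 = c9f533cc
  after D2: wrote 2B at 0x1b = 33cc
  after D3: wrote 5B at 0x23 = d565220601
  after D4: wrote 4B at 0x22 = c2c9f533
  after D5: wrote 2B at 0x09 = 6ec1
  after D6: wrote 2B at 0x07 = 6ec1
query mem[0x00]=0xe8, mem[0x22]=0xc2, mem[0x08]=0xc1

MEM[0x00,0x22,0x08] = e8 c2 c1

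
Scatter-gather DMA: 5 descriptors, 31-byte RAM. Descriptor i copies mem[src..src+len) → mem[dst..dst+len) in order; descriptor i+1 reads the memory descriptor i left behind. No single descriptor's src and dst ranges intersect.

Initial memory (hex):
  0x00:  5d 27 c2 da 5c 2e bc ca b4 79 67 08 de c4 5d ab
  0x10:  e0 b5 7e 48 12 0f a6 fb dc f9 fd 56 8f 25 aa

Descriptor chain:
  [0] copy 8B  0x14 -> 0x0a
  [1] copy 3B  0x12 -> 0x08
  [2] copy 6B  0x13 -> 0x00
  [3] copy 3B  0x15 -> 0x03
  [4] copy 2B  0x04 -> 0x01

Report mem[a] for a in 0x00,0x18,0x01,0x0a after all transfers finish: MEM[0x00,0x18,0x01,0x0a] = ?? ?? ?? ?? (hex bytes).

D0: mem[0x0a..0x11] <- [12 0f a6 fb dc f9 fd 56]
D1: mem[0x08..0x0a] <- [7e 48 12]
D2: mem[0x00..0x05] <- [48 12 0f a6 fb dc]
D3: mem[0x03..0x05] <- [0f a6 fb]
D4: mem[0x01..0x02] <- [a6 fb]
query mem[0x00]=0x48, mem[0x18]=0xdc, mem[0x01]=0xa6, mem[0x0a]=0x12

MEM[0x00,0x18,0x01,0x0a] = 48 dc a6 12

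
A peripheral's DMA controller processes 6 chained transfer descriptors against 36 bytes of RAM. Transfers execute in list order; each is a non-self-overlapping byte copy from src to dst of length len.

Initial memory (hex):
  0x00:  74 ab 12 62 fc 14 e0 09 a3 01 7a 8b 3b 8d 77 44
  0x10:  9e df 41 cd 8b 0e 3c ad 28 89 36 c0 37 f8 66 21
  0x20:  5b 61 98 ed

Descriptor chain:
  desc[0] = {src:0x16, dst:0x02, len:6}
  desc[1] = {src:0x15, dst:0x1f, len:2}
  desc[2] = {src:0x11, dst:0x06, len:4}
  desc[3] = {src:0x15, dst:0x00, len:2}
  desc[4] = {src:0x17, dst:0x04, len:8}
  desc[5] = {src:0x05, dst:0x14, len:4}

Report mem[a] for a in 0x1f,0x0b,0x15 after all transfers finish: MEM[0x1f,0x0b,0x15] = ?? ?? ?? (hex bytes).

[0] 0x16->0x02 len=6 : 3c ad 28 89 36 c0
[1] 0x15->0x1f len=2 : 0e 3c
[2] 0x11->0x06 len=4 : df 41 cd 8b
[3] 0x15->0x00 len=2 : 0e 3c
[4] 0x17->0x04 len=8 : ad 28 89 36 c0 37 f8 66
[5] 0x05->0x14 len=4 : 28 89 36 c0
query mem[0x1f]=0x0e, mem[0x0b]=0x66, mem[0x15]=0x89

MEM[0x1f,0x0b,0x15] = 0e 66 89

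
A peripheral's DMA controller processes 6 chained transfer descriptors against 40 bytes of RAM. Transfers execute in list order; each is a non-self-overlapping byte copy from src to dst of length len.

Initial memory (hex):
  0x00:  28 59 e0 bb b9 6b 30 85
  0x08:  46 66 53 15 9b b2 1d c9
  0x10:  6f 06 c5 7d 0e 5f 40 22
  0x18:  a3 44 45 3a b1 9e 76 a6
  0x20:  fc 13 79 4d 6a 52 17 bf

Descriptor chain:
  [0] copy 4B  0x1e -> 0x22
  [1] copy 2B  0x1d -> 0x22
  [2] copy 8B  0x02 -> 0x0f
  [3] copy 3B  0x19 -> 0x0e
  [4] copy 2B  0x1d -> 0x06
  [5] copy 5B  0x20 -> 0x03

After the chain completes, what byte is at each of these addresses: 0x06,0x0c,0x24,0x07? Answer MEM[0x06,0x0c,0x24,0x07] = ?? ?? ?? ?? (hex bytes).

  after D0: wrote 4B at 0x22 = 76a6fc13
  after D1: wrote 2B at 0x22 = 9e76
  after D2: wrote 8B at 0x0f = e0bbb96b30854666
  after D3: wrote 3B at 0x0e = 44453a
  after D4: wrote 2B at 0x06 = 9e76
  after D5: wrote 5B at 0x03 = fc139e76fc
query mem[0x06]=0x76, mem[0x0c]=0x9b, mem[0x24]=0xfc, mem[0x07]=0xfc

MEM[0x06,0x0c,0x24,0x07] = 76 9b fc fc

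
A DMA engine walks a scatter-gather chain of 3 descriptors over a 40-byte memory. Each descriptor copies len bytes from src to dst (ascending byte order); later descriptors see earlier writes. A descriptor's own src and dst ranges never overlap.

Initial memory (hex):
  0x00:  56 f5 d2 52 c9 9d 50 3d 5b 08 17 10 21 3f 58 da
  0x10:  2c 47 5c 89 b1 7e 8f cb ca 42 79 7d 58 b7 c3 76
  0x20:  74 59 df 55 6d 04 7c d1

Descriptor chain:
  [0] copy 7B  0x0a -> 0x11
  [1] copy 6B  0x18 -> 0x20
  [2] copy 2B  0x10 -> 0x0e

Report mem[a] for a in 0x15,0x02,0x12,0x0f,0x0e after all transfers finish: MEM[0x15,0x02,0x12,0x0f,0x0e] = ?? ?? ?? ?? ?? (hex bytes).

MEM[0x15,0x02,0x12,0x0f,0x0e] = 58 d2 10 17 2c

  after D0: wrote 7B at 0x11 = 1710213f58da2c
  after D1: wrote 6B at 0x20 = ca42797d58b7
  after D2: wrote 2B at 0x0e = 2c17
query mem[0x15]=0x58, mem[0x02]=0xd2, mem[0x12]=0x10, mem[0x0f]=0x17, mem[0x0e]=0x2c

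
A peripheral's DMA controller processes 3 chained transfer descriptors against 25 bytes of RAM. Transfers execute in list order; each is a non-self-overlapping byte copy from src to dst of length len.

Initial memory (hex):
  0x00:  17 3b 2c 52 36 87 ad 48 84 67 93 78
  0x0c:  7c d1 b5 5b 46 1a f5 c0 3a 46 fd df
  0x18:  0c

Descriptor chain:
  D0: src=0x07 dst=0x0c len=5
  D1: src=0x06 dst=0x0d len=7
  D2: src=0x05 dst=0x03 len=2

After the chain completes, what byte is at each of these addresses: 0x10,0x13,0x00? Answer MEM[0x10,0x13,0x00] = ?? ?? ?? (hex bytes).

[0] 0x07->0x0c len=5 : 48 84 67 93 78
[1] 0x06->0x0d len=7 : ad 48 84 67 93 78 48
[2] 0x05->0x03 len=2 : 87 ad
query mem[0x10]=0x67, mem[0x13]=0x48, mem[0x00]=0x17

MEM[0x10,0x13,0x00] = 67 48 17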